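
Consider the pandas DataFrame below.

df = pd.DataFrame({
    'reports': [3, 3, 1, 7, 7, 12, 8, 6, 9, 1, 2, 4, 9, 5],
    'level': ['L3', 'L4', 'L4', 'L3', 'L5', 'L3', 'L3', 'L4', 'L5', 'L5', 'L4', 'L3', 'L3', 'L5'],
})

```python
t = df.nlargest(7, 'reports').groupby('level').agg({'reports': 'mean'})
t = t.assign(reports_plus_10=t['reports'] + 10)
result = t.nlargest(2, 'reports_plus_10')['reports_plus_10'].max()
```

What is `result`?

19.0

take 7 rows with largest reports:
    reports level
5        12    L3
8         9    L5
12        9    L3
6         8    L3
3         7    L3
4         7    L5
7         6    L4
group by level, mean of reports:
       reports
level         
L3         9.0
L4         6.0
L5         8.0
add column reports_plus_10 = t['reports'] + 10:
       reports  reports_plus_10
level                          
L3         9.0             19.0
L4         6.0             16.0
L5         8.0             18.0
take 2 rows with largest reports_plus_10:
       reports  reports_plus_10
level                          
L3         9.0             19.0
L5         8.0             18.0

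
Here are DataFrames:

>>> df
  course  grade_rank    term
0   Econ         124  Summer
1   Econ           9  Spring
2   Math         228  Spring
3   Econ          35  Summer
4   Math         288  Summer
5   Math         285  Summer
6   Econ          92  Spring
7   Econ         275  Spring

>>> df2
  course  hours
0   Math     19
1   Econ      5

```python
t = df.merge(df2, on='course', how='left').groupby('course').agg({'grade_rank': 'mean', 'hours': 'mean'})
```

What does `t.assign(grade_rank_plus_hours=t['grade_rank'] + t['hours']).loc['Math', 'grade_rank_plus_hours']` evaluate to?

286.0

merge on 'course' (how='left') → 8 rows:
  course  grade_rank    term  hours
0   Econ         124  Summer      5
1   Econ           9  Spring      5
2   Math         228  Spring     19
3   Econ          35  Summer      5
4   Math         288  Summer     19
5   Math         285  Summer     19
6   Econ          92  Spring      5
7   Econ         275  Spring      5
group by course: mean(grade_rank), mean(hours):
        grade_rank  hours
course                   
Econ         107.0    5.0
Math         267.0   19.0
add column grade_rank_plus_hours = t['grade_rank'] + t['hours']:
        grade_rank  hours  grade_rank_plus_hours
course                                          
Econ         107.0    5.0                  112.0
Math         267.0   19.0                  286.0
Finally, value at row 'Math', column 'grade_rank_plus_hours' = 286.0.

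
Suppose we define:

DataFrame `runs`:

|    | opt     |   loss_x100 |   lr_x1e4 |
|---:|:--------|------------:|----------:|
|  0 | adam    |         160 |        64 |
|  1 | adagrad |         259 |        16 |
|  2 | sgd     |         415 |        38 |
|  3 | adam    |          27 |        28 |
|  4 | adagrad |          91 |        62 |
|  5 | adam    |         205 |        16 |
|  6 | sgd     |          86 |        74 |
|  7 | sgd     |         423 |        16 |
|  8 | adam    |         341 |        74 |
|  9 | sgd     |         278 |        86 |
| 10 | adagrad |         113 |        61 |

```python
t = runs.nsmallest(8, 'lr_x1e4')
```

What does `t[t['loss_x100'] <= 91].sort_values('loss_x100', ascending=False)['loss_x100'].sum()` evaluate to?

118

take 8 rows with smallest lr_x1e4:
        opt  loss_x100  lr_x1e4
1   adagrad        259       16
5      adam        205       16
7       sgd        423       16
3      adam         27       28
2       sgd        415       38
10  adagrad        113       61
4   adagrad         91       62
0      adam        160       64
filter rows where loss_x100 <= 91:
       opt  loss_x100  lr_x1e4
3     adam         27       28
4  adagrad         91       62
sort by loss_x100 descending:
       opt  loss_x100  lr_x1e4
4  adagrad         91       62
3     adam         27       28
Finally, sum of column 'loss_x100' = 118.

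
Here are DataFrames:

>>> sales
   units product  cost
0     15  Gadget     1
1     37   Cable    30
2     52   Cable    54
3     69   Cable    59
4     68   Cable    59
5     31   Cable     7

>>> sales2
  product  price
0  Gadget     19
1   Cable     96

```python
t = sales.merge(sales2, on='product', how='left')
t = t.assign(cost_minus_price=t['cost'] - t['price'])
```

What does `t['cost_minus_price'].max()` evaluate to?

-18

merge on 'product' (how='left') → 6 rows:
   units product  cost  price
0     15  Gadget     1     19
1     37   Cable    30     96
2     52   Cable    54     96
3     69   Cable    59     96
4     68   Cable    59     96
5     31   Cable     7     96
add column cost_minus_price = t['cost'] - t['price']:
   units product  cost  price  cost_minus_price
0     15  Gadget     1     19               -18
1     37   Cable    30     96               -66
2     52   Cable    54     96               -42
3     69   Cable    59     96               -37
4     68   Cable    59     96               -37
5     31   Cable     7     96               -89
Then the max of column 'cost_minus_price': -18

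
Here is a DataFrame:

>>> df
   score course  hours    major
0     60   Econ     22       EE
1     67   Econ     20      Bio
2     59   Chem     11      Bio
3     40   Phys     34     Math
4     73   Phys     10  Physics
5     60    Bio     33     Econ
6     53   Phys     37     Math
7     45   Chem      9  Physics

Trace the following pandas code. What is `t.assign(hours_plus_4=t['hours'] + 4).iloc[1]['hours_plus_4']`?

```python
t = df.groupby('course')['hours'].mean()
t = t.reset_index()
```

14.0

group by course, mean of hours:
course
Bio     33.0
Chem    10.0
Econ    21.0
Phys    27.0
Name: hours, dtype: float64
reset_index():
  course  hours
0    Bio   33.0
1   Chem   10.0
2   Econ   21.0
3   Phys   27.0
add column hours_plus_4 = t['hours'] + 4:
  course  hours  hours_plus_4
0    Bio   33.0          37.0
1   Chem   10.0          14.0
2   Econ   21.0          25.0
3   Phys   27.0          31.0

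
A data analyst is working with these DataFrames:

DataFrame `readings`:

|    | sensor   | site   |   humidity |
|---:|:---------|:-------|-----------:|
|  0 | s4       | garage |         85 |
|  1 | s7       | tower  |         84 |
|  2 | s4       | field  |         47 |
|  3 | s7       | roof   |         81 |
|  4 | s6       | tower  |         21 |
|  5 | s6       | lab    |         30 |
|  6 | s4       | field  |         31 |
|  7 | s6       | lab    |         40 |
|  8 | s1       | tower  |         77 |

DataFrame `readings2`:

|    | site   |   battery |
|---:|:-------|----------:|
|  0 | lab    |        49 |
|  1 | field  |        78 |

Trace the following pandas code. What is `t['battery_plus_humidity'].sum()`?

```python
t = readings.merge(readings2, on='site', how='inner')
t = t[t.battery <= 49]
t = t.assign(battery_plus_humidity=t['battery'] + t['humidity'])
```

merge on 'site' (how='inner') → 4 rows:
  sensor   site  humidity  battery
0     s4  field        47       78
1     s6    lab        30       49
2     s4  field        31       78
3     s6    lab        40       49
filter rows where battery <= 49:
  sensor site  humidity  battery
1     s6  lab        30       49
3     s6  lab        40       49
add column battery_plus_humidity = t['battery'] + t['humidity']:
  sensor site  humidity  battery  battery_plus_humidity
1     s6  lab        30       49                     79
3     s6  lab        40       49                     89

168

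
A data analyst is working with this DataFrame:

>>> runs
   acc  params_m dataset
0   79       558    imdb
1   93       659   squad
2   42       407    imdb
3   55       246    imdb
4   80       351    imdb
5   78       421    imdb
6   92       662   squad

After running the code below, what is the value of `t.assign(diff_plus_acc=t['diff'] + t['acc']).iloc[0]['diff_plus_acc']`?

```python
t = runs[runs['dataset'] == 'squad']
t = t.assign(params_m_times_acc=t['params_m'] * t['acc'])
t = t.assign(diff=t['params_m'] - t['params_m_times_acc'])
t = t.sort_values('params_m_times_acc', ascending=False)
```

-60535

filter rows where dataset == 'squad':
   acc  params_m dataset
1   93       659   squad
6   92       662   squad
add column params_m_times_acc = t['params_m'] * t['acc']:
   acc  params_m dataset  params_m_times_acc
1   93       659   squad               61287
6   92       662   squad               60904
add column diff = t['params_m'] - t['params_m_times_acc']:
   acc  params_m dataset  params_m_times_acc   diff
1   93       659   squad               61287 -60628
6   92       662   squad               60904 -60242
sort by params_m_times_acc descending:
   acc  params_m dataset  params_m_times_acc   diff
1   93       659   squad               61287 -60628
6   92       662   squad               60904 -60242
add column diff_plus_acc = t['diff'] + t['acc']:
   acc  params_m dataset  params_m_times_acc   diff  diff_plus_acc
1   93       659   squad               61287 -60628         -60535
6   92       662   squad               60904 -60242         -60150
value at position 0, column 'diff_plus_acc' → -60535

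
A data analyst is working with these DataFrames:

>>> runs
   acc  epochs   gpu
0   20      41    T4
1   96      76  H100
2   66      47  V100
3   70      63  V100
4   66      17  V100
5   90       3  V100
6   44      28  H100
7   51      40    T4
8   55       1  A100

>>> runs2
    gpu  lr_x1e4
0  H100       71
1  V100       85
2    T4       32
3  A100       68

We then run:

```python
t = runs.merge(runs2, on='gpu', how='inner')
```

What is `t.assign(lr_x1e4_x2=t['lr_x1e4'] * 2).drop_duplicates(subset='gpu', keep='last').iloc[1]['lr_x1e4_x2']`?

merge on 'gpu' (how='inner') → 9 rows:
   acc  epochs   gpu  lr_x1e4
0   20      41    T4       32
1   96      76  H100       71
2   66      47  V100       85
3   70      63  V100       85
4   66      17  V100       85
5   90       3  V100       85
6   44      28  H100       71
7   51      40    T4       32
8   55       1  A100       68
add column lr_x1e4_x2 = t['lr_x1e4'] * 2:
   acc  epochs   gpu  lr_x1e4  lr_x1e4_x2
0   20      41    T4       32          64
1   96      76  H100       71         142
2   66      47  V100       85         170
3   70      63  V100       85         170
4   66      17  V100       85         170
5   90       3  V100       85         170
6   44      28  H100       71         142
7   51      40    T4       32          64
8   55       1  A100       68         136
drop duplicate gpu (keep=last):
   acc  epochs   gpu  lr_x1e4  lr_x1e4_x2
5   90       3  V100       85         170
6   44      28  H100       71         142
7   51      40    T4       32          64
8   55       1  A100       68         136
Hence 142.

142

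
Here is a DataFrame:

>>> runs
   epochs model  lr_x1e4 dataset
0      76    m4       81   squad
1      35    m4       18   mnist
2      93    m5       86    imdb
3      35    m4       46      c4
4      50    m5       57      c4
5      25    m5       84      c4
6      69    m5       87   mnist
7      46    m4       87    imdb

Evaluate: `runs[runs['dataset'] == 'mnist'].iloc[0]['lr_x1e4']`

18

filter rows where dataset == 'mnist':
   epochs model  lr_x1e4 dataset
1      35    m4       18   mnist
6      69    m5       87   mnist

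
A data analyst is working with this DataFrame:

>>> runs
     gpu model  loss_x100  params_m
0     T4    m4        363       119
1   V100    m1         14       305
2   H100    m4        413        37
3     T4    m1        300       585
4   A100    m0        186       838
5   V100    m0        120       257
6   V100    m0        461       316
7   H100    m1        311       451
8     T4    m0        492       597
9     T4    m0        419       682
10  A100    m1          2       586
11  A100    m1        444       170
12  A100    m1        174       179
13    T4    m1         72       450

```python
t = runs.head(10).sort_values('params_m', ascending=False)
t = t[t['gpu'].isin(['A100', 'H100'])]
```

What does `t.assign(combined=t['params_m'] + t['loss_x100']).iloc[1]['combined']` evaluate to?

take first 10 rows:
    gpu model  loss_x100  params_m
0    T4    m4        363       119
1  V100    m1         14       305
2  H100    m4        413        37
3    T4    m1        300       585
4  A100    m0        186       838
5  V100    m0        120       257
6  V100    m0        461       316
7  H100    m1        311       451
8    T4    m0        492       597
9    T4    m0        419       682
sort by params_m descending:
    gpu model  loss_x100  params_m
4  A100    m0        186       838
9    T4    m0        419       682
8    T4    m0        492       597
3    T4    m1        300       585
7  H100    m1        311       451
6  V100    m0        461       316
1  V100    m1         14       305
5  V100    m0        120       257
0    T4    m4        363       119
2  H100    m4        413        37
filter rows where gpu in ['A100', 'H100']:
    gpu model  loss_x100  params_m
4  A100    m0        186       838
7  H100    m1        311       451
2  H100    m4        413        37
add column combined = t['params_m'] + t['loss_x100']:
    gpu model  loss_x100  params_m  combined
4  A100    m0        186       838      1024
7  H100    m1        311       451       762
2  H100    m4        413        37       450
Then the value at position 1, column 'combined': 762

762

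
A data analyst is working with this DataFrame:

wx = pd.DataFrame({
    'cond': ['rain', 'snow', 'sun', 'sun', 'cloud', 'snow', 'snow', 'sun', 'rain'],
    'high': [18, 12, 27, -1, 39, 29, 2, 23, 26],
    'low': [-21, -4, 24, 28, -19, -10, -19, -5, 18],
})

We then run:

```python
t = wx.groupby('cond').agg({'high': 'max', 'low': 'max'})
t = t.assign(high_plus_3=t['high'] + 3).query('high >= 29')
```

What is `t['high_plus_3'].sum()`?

group by cond: max(high), max(low):
       high  low
cond            
cloud    39  -19
rain     26   18
snow     29   -4
sun      27   28
add column high_plus_3 = t['high'] + 3:
       high  low  high_plus_3
cond                         
cloud    39  -19           42
rain     26   18           29
snow     29   -4           32
sun      27   28           30
filter rows where high >= 29:
       high  low  high_plus_3
cond                         
cloud    39  -19           42
snow     29   -4           32
Reading off the sum of column 'high_plus_3', we get 74.

74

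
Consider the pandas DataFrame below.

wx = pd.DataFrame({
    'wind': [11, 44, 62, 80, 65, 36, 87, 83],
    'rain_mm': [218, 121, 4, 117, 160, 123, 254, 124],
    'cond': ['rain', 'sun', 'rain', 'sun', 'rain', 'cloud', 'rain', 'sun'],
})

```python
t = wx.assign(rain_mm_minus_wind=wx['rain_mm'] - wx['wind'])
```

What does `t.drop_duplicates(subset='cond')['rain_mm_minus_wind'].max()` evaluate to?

add column rain_mm_minus_wind = wx['rain_mm'] - wx['wind']:
   wind  rain_mm   cond  rain_mm_minus_wind
0    11      218   rain                 207
1    44      121    sun                  77
2    62        4   rain                 -58
3    80      117    sun                  37
4    65      160   rain                  95
5    36      123  cloud                  87
6    87      254   rain                 167
7    83      124    sun                  41
drop duplicate cond (keep=first):
   wind  rain_mm   cond  rain_mm_minus_wind
0    11      218   rain                 207
1    44      121    sun                  77
5    36      123  cloud                  87
Hence 207.

207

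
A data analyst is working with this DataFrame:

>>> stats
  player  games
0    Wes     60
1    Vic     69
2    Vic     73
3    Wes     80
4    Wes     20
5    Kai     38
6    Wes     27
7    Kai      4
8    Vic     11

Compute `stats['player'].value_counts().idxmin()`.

value_counts of player:
player
Wes    4
Vic    3
Kai    2
Name: count, dtype: int64
So idxmin() = Kai.

Kai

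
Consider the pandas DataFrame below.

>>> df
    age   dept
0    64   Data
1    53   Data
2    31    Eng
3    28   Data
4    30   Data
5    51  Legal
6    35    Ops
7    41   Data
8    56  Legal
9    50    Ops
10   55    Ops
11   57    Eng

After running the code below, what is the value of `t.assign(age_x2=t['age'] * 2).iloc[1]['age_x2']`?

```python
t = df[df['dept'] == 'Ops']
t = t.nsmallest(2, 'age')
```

100

filter rows where dept == 'Ops':
    age dept
6    35  Ops
9    50  Ops
10   55  Ops
take 2 rows with smallest age:
   age dept
6   35  Ops
9   50  Ops
add column age_x2 = t['age'] * 2:
   age dept  age_x2
6   35  Ops      70
9   50  Ops     100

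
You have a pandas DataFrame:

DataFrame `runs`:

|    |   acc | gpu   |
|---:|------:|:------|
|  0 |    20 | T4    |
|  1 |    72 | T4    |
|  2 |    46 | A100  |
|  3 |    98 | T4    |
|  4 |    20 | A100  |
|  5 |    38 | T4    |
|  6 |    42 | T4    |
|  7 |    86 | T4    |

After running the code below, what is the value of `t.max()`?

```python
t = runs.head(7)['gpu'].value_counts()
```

take first 7 rows:
   acc   gpu
0   20    T4
1   72    T4
2   46  A100
3   98    T4
4   20  A100
5   38    T4
6   42    T4
value_counts of gpu:
gpu
T4      5
A100    2
Name: count, dtype: int64

5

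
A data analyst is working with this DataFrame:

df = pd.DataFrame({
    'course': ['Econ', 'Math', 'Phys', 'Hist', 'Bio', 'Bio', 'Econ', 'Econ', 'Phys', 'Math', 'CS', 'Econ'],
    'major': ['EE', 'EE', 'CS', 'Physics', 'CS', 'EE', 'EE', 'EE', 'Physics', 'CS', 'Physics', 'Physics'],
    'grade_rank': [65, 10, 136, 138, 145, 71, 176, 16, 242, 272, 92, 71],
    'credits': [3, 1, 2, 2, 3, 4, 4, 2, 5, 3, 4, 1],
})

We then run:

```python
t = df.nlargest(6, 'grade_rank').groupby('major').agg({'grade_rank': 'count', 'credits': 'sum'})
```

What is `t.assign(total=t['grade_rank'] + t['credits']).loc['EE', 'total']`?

take 6 rows with largest grade_rank:
  course    major  grade_rank  credits
9   Math       CS         272        3
8   Phys  Physics         242        5
6   Econ       EE         176        4
4    Bio       CS         145        3
3   Hist  Physics         138        2
2   Phys       CS         136        2
group by major: count(grade_rank), sum(credits):
         grade_rank  credits
major                       
CS                3        8
EE                1        4
Physics           2        7
add column total = t['grade_rank'] + t['credits']:
         grade_rank  credits  total
major                              
CS                3        8     11
EE                1        4      5
Physics           2        7      9

5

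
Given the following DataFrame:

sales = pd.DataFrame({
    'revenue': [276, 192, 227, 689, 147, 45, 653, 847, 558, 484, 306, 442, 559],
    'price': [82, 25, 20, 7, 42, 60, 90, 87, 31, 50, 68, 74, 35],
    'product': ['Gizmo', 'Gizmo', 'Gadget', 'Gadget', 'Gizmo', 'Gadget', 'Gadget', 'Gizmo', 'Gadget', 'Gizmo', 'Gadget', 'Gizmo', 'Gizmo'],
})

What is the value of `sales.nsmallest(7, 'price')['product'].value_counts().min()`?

take 7 rows with smallest price:
    revenue  price product
3       689      7  Gadget
2       227     20  Gadget
1       192     25   Gizmo
8       558     31  Gadget
12      559     35   Gizmo
4       147     42   Gizmo
9       484     50   Gizmo
value_counts of product:
product
Gizmo     4
Gadget    3
Name: count, dtype: int64
Then the min of the resulting series: 3

3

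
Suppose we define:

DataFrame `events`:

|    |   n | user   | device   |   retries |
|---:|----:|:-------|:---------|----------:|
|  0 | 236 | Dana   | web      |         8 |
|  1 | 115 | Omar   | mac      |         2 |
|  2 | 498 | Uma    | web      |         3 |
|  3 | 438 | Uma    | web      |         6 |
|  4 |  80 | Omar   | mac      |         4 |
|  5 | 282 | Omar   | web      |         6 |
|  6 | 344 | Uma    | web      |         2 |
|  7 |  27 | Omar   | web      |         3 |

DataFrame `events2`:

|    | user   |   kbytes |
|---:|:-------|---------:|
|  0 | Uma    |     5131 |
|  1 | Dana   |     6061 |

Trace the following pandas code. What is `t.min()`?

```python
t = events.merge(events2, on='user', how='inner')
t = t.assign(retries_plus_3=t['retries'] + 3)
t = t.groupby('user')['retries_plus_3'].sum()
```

11

merge on 'user' (how='inner') → 4 rows:
     n  user device  retries  kbytes
0  236  Dana    web        8    6061
1  498   Uma    web        3    5131
2  438   Uma    web        6    5131
3  344   Uma    web        2    5131
add column retries_plus_3 = t['retries'] + 3:
     n  user device  retries  kbytes  retries_plus_3
0  236  Dana    web        8    6061              11
1  498   Uma    web        3    5131               6
2  438   Uma    web        6    5131               9
3  344   Uma    web        2    5131               5
group by user, sum of retries_plus_3:
user
Dana    11
Uma     20
Name: retries_plus_3, dtype: int64
Reading off the min of the resulting series, we get 11.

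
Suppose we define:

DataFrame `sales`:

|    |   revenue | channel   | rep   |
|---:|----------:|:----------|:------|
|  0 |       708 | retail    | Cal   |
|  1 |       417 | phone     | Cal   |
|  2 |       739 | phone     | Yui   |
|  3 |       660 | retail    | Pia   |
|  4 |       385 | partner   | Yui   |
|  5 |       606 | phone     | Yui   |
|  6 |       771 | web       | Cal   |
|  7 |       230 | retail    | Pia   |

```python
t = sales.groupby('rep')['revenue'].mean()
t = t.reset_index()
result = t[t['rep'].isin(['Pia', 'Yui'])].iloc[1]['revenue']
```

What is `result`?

group by rep, mean of revenue:
rep
Cal    632.000000
Pia    445.000000
Yui    576.666667
Name: revenue, dtype: float64
reset_index():
   rep     revenue
0  Cal  632.000000
1  Pia  445.000000
2  Yui  576.666667
filter rows where rep in ['Pia', 'Yui']:
   rep     revenue
1  Pia  445.000000
2  Yui  576.666667
Taking the value at position 1, column 'revenue' gives 576.666666667.

576.666666667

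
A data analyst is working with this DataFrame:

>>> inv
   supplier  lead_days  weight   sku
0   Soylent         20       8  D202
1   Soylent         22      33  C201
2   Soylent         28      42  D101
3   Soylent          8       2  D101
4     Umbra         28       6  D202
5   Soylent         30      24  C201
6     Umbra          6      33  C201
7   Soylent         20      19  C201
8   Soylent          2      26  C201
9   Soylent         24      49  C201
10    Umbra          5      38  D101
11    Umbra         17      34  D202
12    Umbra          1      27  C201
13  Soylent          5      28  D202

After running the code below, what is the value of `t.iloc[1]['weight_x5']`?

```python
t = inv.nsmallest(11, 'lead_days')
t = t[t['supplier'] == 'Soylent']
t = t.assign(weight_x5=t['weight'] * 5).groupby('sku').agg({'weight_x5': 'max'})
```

10

take 11 rows with smallest lead_days:
   supplier  lead_days  weight   sku
12    Umbra          1      27  C201
8   Soylent          2      26  C201
10    Umbra          5      38  D101
13  Soylent          5      28  D202
6     Umbra          6      33  C201
3   Soylent          8       2  D101
11    Umbra         17      34  D202
0   Soylent         20       8  D202
7   Soylent         20      19  C201
1   Soylent         22      33  C201
9   Soylent         24      49  C201
filter rows where supplier == 'Soylent':
   supplier  lead_days  weight   sku
8   Soylent          2      26  C201
13  Soylent          5      28  D202
3   Soylent          8       2  D101
0   Soylent         20       8  D202
7   Soylent         20      19  C201
1   Soylent         22      33  C201
9   Soylent         24      49  C201
add column weight_x5 = t['weight'] * 5:
   supplier  lead_days  weight   sku  weight_x5
8   Soylent          2      26  C201        130
13  Soylent          5      28  D202        140
3   Soylent          8       2  D101         10
0   Soylent         20       8  D202         40
7   Soylent         20      19  C201         95
1   Soylent         22      33  C201        165
9   Soylent         24      49  C201        245
group by sku, max of weight_x5:
      weight_x5
sku            
C201        245
D101         10
D202        140
The value at position 1, column 'weight_x5' is 10.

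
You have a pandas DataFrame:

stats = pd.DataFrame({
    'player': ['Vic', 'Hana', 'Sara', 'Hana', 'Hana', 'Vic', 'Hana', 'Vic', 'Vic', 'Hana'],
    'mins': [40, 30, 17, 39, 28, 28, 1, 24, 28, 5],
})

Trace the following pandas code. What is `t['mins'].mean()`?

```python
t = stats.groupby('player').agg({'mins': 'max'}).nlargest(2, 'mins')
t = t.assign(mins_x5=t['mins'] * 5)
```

39.5

group by player, max of mins:
        mins
player      
Hana      39
Sara      17
Vic       40
take 2 rows with largest mins:
        mins
player      
Vic       40
Hana      39
add column mins_x5 = t['mins'] * 5:
        mins  mins_x5
player               
Vic       40      200
Hana      39      195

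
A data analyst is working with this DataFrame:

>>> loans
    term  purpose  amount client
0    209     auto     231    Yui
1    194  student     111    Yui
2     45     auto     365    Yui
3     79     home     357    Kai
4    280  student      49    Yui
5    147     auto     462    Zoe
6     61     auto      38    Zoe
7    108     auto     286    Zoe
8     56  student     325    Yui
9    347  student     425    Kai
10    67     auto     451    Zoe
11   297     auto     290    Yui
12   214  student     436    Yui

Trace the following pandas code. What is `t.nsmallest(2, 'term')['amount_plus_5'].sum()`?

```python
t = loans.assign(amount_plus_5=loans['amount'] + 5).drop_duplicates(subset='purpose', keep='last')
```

803

add column amount_plus_5 = loans['amount'] + 5:
    term  purpose  amount client  amount_plus_5
0    209     auto     231    Yui            236
1    194  student     111    Yui            116
2     45     auto     365    Yui            370
3     79     home     357    Kai            362
4    280  student      49    Yui             54
5    147     auto     462    Zoe            467
6     61     auto      38    Zoe             43
7    108     auto     286    Zoe            291
8     56  student     325    Yui            330
9    347  student     425    Kai            430
10    67     auto     451    Zoe            456
11   297     auto     290    Yui            295
12   214  student     436    Yui            441
drop duplicate purpose (keep=last):
    term  purpose  amount client  amount_plus_5
3     79     home     357    Kai            362
11   297     auto     290    Yui            295
12   214  student     436    Yui            441
take 2 rows with smallest term:
    term  purpose  amount client  amount_plus_5
3     79     home     357    Kai            362
12   214  student     436    Yui            441
Finally, sum of column 'amount_plus_5' = 803.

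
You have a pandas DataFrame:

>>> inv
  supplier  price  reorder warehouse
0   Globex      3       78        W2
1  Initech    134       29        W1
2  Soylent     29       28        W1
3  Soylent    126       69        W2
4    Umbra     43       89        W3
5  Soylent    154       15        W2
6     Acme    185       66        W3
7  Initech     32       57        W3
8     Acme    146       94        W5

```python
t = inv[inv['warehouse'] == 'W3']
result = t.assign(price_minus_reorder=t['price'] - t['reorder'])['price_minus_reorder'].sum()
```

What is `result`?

filter rows where warehouse == 'W3':
  supplier  price  reorder warehouse
4    Umbra     43       89        W3
6     Acme    185       66        W3
7  Initech     32       57        W3
add column price_minus_reorder = t['price'] - t['reorder']:
  supplier  price  reorder warehouse  price_minus_reorder
4    Umbra     43       89        W3                  -46
6     Acme    185       66        W3                  119
7  Initech     32       57        W3                  -25
The sum of column 'price_minus_reorder' is 48.

48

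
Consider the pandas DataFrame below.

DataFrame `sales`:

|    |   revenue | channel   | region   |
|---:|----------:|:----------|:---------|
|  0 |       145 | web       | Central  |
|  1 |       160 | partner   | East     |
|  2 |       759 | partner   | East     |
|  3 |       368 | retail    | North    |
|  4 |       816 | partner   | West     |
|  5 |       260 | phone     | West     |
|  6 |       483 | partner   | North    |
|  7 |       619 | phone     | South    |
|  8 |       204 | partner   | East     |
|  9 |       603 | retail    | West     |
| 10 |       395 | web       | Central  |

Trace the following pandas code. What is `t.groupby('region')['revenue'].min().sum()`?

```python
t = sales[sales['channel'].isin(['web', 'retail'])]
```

filter rows where channel in ['web', 'retail']:
    revenue channel   region
0       145     web  Central
3       368  retail    North
9       603  retail     West
10      395     web  Central
group by region, min of revenue:
region
Central    145
North      368
West       603
Name: revenue, dtype: int64

1116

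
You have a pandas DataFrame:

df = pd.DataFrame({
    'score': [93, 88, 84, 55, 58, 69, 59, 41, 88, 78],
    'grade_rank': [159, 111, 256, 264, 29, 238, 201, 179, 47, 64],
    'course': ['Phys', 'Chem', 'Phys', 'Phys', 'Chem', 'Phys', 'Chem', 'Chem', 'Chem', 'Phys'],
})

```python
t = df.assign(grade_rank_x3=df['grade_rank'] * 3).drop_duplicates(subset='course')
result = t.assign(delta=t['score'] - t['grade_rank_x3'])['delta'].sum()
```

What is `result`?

-629

add column grade_rank_x3 = df['grade_rank'] * 3:
   score  grade_rank course  grade_rank_x3
0     93         159   Phys            477
1     88         111   Chem            333
2     84         256   Phys            768
3     55         264   Phys            792
4     58          29   Chem             87
5     69         238   Phys            714
6     59         201   Chem            603
7     41         179   Chem            537
8     88          47   Chem            141
9     78          64   Phys            192
drop duplicate course (keep=first):
   score  grade_rank course  grade_rank_x3
0     93         159   Phys            477
1     88         111   Chem            333
add column delta = t['score'] - t['grade_rank_x3']:
   score  grade_rank course  grade_rank_x3  delta
0     93         159   Phys            477   -384
1     88         111   Chem            333   -245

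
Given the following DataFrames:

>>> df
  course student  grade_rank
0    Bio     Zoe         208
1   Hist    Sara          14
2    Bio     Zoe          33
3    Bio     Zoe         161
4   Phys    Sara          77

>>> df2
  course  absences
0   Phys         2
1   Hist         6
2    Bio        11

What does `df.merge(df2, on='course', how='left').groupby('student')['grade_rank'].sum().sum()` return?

493

merge on 'course' (how='left') → 5 rows:
  course student  grade_rank  absences
0    Bio     Zoe         208        11
1   Hist    Sara          14         6
2    Bio     Zoe          33        11
3    Bio     Zoe         161        11
4   Phys    Sara          77         2
group by student, sum of grade_rank:
student
Sara     91
Zoe     402
Name: grade_rank, dtype: int64
Hence 493.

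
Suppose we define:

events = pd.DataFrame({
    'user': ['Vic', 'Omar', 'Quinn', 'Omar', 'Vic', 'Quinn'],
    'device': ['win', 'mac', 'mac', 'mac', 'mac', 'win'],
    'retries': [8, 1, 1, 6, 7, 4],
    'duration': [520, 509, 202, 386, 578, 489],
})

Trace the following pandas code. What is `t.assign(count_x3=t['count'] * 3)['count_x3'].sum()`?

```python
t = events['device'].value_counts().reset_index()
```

value_counts of device:
device
mac    4
win    2
Name: count, dtype: int64
reset_index():
  device  count
0    mac      4
1    win      2
add column count_x3 = t['count'] * 3:
  device  count  count_x3
0    mac      4        12
1    win      2         6

18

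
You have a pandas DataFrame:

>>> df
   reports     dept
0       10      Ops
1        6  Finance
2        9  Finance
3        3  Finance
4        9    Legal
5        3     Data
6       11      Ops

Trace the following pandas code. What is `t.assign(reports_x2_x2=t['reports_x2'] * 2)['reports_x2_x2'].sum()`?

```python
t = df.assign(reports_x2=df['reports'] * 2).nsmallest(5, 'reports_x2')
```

120

add column reports_x2 = df['reports'] * 2:
   reports     dept  reports_x2
0       10      Ops          20
1        6  Finance          12
2        9  Finance          18
3        3  Finance           6
4        9    Legal          18
5        3     Data           6
6       11      Ops          22
take 5 rows with smallest reports_x2:
   reports     dept  reports_x2
3        3  Finance           6
5        3     Data           6
1        6  Finance          12
2        9  Finance          18
4        9    Legal          18
add column reports_x2_x2 = t['reports_x2'] * 2:
   reports     dept  reports_x2  reports_x2_x2
3        3  Finance           6             12
5        3     Data           6             12
1        6  Finance          12             24
2        9  Finance          18             36
4        9    Legal          18             36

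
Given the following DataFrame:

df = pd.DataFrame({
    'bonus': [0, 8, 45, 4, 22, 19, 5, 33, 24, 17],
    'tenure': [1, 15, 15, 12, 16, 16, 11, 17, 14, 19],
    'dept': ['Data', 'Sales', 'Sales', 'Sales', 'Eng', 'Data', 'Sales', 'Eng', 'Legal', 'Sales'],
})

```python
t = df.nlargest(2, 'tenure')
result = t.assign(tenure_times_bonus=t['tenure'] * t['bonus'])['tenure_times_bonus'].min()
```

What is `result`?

take 2 rows with largest tenure:
   bonus  tenure   dept
9     17      19  Sales
7     33      17    Eng
add column tenure_times_bonus = t['tenure'] * t['bonus']:
   bonus  tenure   dept  tenure_times_bonus
9     17      19  Sales                 323
7     33      17    Eng                 561
The min of column 'tenure_times_bonus' is 323.

323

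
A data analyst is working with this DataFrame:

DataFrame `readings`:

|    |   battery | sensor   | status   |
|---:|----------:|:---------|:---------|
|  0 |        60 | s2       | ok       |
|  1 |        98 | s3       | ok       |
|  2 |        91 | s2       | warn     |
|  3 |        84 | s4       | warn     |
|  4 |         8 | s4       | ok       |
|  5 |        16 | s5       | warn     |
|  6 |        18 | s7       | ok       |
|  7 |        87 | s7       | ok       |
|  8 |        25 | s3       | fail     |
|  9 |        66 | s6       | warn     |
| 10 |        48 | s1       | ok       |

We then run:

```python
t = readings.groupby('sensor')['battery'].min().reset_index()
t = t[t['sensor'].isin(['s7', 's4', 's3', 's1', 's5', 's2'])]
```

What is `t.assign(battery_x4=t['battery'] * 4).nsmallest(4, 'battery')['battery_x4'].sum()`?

268

group by sensor, min of battery:
sensor
s1    48
s2    60
s3    25
s4     8
s5    16
s6    66
s7    18
Name: battery, dtype: int64
reset_index():
  sensor  battery
0     s1       48
1     s2       60
2     s3       25
3     s4        8
4     s5       16
5     s6       66
6     s7       18
filter rows where sensor in ['s7', 's4', 's3', 's1', 's5', 's2']:
  sensor  battery
0     s1       48
1     s2       60
2     s3       25
3     s4        8
4     s5       16
6     s7       18
add column battery_x4 = t['battery'] * 4:
  sensor  battery  battery_x4
0     s1       48         192
1     s2       60         240
2     s3       25         100
3     s4        8          32
4     s5       16          64
6     s7       18          72
take 4 rows with smallest battery:
  sensor  battery  battery_x4
3     s4        8          32
4     s5       16          64
6     s7       18          72
2     s3       25         100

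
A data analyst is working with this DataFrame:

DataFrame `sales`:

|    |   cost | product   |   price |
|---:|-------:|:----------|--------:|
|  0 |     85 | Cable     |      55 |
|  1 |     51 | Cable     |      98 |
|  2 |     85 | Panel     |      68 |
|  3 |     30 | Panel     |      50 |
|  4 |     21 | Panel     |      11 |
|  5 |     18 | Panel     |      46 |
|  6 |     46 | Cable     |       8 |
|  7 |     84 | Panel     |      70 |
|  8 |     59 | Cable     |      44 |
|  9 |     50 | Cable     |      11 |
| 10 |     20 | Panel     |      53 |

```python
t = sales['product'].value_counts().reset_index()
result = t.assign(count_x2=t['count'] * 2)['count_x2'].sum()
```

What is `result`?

22

value_counts of product:
product
Panel    6
Cable    5
Name: count, dtype: int64
reset_index():
  product  count
0   Panel      6
1   Cable      5
add column count_x2 = t['count'] * 2:
  product  count  count_x2
0   Panel      6        12
1   Cable      5        10
The sum of column 'count_x2' is 22.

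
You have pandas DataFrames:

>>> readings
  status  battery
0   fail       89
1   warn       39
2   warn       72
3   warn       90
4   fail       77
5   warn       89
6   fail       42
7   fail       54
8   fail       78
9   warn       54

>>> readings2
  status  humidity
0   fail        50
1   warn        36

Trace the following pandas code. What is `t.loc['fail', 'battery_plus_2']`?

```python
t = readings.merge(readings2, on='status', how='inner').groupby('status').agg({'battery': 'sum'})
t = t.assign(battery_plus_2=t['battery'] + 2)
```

merge on 'status' (how='inner') → 10 rows:
  status  battery  humidity
0   fail       89        50
1   warn       39        36
2   warn       72        36
3   warn       90        36
4   fail       77        50
5   warn       89        36
6   fail       42        50
7   fail       54        50
8   fail       78        50
9   warn       54        36
group by status, sum of battery:
        battery
status         
fail        340
warn        344
add column battery_plus_2 = t['battery'] + 2:
        battery  battery_plus_2
status                         
fail        340             342
warn        344             346
The value at row 'fail', column 'battery_plus_2' is 342.

342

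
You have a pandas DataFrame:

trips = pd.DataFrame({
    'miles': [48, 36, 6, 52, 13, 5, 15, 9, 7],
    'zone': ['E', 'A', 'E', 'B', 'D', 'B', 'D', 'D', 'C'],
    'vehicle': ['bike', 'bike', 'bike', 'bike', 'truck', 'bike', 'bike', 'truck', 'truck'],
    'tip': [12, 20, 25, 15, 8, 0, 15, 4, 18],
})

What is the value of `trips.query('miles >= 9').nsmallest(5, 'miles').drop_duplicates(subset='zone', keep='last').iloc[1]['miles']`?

filter rows where miles >= 9:
   miles zone vehicle  tip
0     48    E    bike   12
1     36    A    bike   20
3     52    B    bike   15
4     13    D   truck    8
6     15    D    bike   15
7      9    D   truck    4
take 5 rows with smallest miles:
   miles zone vehicle  tip
7      9    D   truck    4
4     13    D   truck    8
6     15    D    bike   15
1     36    A    bike   20
0     48    E    bike   12
drop duplicate zone (keep=last):
   miles zone vehicle  tip
6     15    D    bike   15
1     36    A    bike   20
0     48    E    bike   12
value at position 1, column 'miles' → 36

36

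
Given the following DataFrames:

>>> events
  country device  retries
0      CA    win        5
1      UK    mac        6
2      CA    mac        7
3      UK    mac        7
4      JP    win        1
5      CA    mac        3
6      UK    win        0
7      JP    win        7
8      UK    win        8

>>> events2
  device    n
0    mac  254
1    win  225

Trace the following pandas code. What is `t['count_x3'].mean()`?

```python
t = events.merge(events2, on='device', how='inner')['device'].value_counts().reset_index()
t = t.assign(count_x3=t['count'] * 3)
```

merge on 'device' (how='inner') → 9 rows:
  country device  retries    n
0      CA    win        5  225
1      UK    mac        6  254
2      CA    mac        7  254
3      UK    mac        7  254
4      JP    win        1  225
5      CA    mac        3  254
6      UK    win        0  225
7      JP    win        7  225
8      UK    win        8  225
value_counts of device:
device
win    5
mac    4
Name: count, dtype: int64
reset_index():
  device  count
0    win      5
1    mac      4
add column count_x3 = t['count'] * 3:
  device  count  count_x3
0    win      5        15
1    mac      4        12

13.5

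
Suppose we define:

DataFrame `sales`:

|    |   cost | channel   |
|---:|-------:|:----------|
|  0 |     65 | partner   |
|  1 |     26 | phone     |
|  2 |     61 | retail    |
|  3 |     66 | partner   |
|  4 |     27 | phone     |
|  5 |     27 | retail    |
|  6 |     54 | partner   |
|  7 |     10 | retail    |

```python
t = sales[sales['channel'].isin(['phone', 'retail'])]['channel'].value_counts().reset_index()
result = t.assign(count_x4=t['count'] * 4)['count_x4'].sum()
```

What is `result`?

filter rows where channel in ['phone', 'retail']:
   cost channel
1    26   phone
2    61  retail
4    27   phone
5    27  retail
7    10  retail
value_counts of channel:
channel
retail    3
phone     2
Name: count, dtype: int64
reset_index():
  channel  count
0  retail      3
1   phone      2
add column count_x4 = t['count'] * 4:
  channel  count  count_x4
0  retail      3        12
1   phone      2         8
Hence 20.

20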